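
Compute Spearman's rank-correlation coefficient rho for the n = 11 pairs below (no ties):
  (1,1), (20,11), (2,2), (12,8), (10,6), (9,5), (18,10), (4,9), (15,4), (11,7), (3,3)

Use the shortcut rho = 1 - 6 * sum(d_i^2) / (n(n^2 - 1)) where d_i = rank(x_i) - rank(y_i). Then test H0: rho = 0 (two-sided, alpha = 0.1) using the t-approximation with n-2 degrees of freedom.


Step 1: Rank x and y separately (midranks; no ties here).
rank(x): 1->1, 20->11, 2->2, 12->8, 10->6, 9->5, 18->10, 4->4, 15->9, 11->7, 3->3
rank(y): 1->1, 11->11, 2->2, 8->8, 6->6, 5->5, 10->10, 9->9, 4->4, 7->7, 3->3
Step 2: d_i = R_x(i) - R_y(i); compute d_i^2.
  (1-1)^2=0, (11-11)^2=0, (2-2)^2=0, (8-8)^2=0, (6-6)^2=0, (5-5)^2=0, (10-10)^2=0, (4-9)^2=25, (9-4)^2=25, (7-7)^2=0, (3-3)^2=0
sum(d^2) = 50.
Step 3: rho = 1 - 6*50 / (11*(11^2 - 1)) = 1 - 300/1320 = 0.772727.
Step 4: Under H0, t = rho * sqrt((n-2)/(1-rho^2)) = 3.6522 ~ t(9).
Step 5: Two-sided p-value from the t-distribution with 9 df = 0.005299.
Step 6: alpha = 0.1. reject H0.

rho = 0.7727, p = 0.005299, reject H0 at alpha = 0.1.


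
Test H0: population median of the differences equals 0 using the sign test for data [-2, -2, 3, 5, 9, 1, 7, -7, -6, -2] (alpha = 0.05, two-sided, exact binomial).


Step 1: Discard zero differences. Original n = 10; n_eff = number of nonzero differences = 10.
Nonzero differences (with sign): -2, -2, +3, +5, +9, +1, +7, -7, -6, -2
Step 2: Count signs: positive = 5, negative = 5.
Step 3: Under H0: P(positive) = 0.5, so the number of positives S ~ Bin(10, 0.5).
Step 4: Two-sided exact p-value = sum of Bin(10,0.5) probabilities at or below the observed probability = 1.000000.
Step 5: alpha = 0.05. fail to reject H0.

n_eff = 10, pos = 5, neg = 5, p = 1.000000, fail to reject H0.


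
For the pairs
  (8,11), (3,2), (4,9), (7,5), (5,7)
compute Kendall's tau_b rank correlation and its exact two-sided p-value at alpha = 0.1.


Step 1: Enumerate the 10 unordered pairs (i,j) with i<j and classify each by sign(x_j-x_i) * sign(y_j-y_i).
  (1,2):dx=-5,dy=-9->C; (1,3):dx=-4,dy=-2->C; (1,4):dx=-1,dy=-6->C; (1,5):dx=-3,dy=-4->C
  (2,3):dx=+1,dy=+7->C; (2,4):dx=+4,dy=+3->C; (2,5):dx=+2,dy=+5->C; (3,4):dx=+3,dy=-4->D
  (3,5):dx=+1,dy=-2->D; (4,5):dx=-2,dy=+2->D
Step 2: C = 7, D = 3, total pairs = 10.
Step 3: tau = (C - D)/(n(n-1)/2) = (7 - 3)/10 = 0.400000.
Step 4: Exact two-sided p-value (enumerate n! = 120 permutations of y under H0): p = 0.483333.
Step 5: alpha = 0.1. fail to reject H0.

tau_b = 0.4000 (C=7, D=3), p = 0.483333, fail to reject H0.


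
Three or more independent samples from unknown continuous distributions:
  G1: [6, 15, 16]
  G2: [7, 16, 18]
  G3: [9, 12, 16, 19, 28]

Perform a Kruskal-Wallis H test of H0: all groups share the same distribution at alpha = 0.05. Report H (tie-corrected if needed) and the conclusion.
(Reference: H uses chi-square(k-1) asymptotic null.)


Step 1: Combine all N = 11 observations and assign midranks.
sorted (value, group, rank): (6,G1,1), (7,G2,2), (9,G3,3), (12,G3,4), (15,G1,5), (16,G1,7), (16,G2,7), (16,G3,7), (18,G2,9), (19,G3,10), (28,G3,11)
Step 2: Sum ranks within each group.
R_1 = 13 (n_1 = 3)
R_2 = 18 (n_2 = 3)
R_3 = 35 (n_3 = 5)
Step 3: H = 12/(N(N+1)) * sum(R_i^2/n_i) - 3(N+1)
     = 12/(11*12) * (13^2/3 + 18^2/3 + 35^2/5) - 3*12
     = 0.090909 * 409.333 - 36
     = 1.212121.
Step 4: Ties present; correction factor C = 1 - 24/(11^3 - 11) = 0.981818. Corrected H = 1.212121 / 0.981818 = 1.234568.
Step 5: Under H0, H ~ chi^2(2); p-value = 0.539408.
Step 6: alpha = 0.05. fail to reject H0.

H = 1.2346, df = 2, p = 0.539408, fail to reject H0.


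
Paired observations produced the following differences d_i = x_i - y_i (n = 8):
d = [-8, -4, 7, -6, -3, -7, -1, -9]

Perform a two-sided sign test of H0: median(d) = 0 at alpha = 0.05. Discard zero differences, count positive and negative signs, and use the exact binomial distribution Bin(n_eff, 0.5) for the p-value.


Step 1: Discard zero differences. Original n = 8; n_eff = number of nonzero differences = 8.
Nonzero differences (with sign): -8, -4, +7, -6, -3, -7, -1, -9
Step 2: Count signs: positive = 1, negative = 7.
Step 3: Under H0: P(positive) = 0.5, so the number of positives S ~ Bin(8, 0.5).
Step 4: Two-sided exact p-value = sum of Bin(8,0.5) probabilities at or below the observed probability = 0.070312.
Step 5: alpha = 0.05. fail to reject H0.

n_eff = 8, pos = 1, neg = 7, p = 0.070312, fail to reject H0.


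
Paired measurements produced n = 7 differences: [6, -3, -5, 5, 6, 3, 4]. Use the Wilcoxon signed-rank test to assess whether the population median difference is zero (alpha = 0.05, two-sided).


Step 1: Drop any zero differences (none here) and take |d_i|.
|d| = [6, 3, 5, 5, 6, 3, 4]
Step 2: Midrank |d_i| (ties get averaged ranks).
ranks: |6|->6.5, |3|->1.5, |5|->4.5, |5|->4.5, |6|->6.5, |3|->1.5, |4|->3
Step 3: Attach original signs; sum ranks with positive sign and with negative sign.
W+ = 6.5 + 4.5 + 6.5 + 1.5 + 3 = 22
W- = 1.5 + 4.5 = 6
(Check: W+ + W- = 28 should equal n(n+1)/2 = 28.)
Step 4: Test statistic W = min(W+, W-) = 6.
Step 5: Ties in |d|, so use the tie-corrected normal approximation.
        E[W] = n(n+1)/4 = 7*8/4 = 14.
        Tie groups: |d|=3 (t=2), |d|=5 (t=2), |d|=6 (t=2); sum(t^3 - t) = 18.
        Var[W] = n(n+1)(2n+1)/24 - sum(t^3-t)/48 = 840/24 - 18/48 = 34.625.
        z = (W - E[W]) / sqrt(Var[W]) = (6 - 14) / 5.8843 = -1.3595.
        Two-sided p = 2*Phi(z) = 0.173972.
Step 6: alpha = 0.05. fail to reject H0.

W+ = 22, W- = 6, W = min = 6, p = 0.173972, fail to reject H0.


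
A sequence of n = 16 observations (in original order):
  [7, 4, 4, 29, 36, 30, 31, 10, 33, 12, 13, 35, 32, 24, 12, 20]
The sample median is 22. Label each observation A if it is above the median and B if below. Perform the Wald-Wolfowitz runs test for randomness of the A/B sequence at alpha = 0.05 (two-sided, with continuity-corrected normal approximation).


Step 1: Compute median = 22; label A = above, B = below.
Labels in order: BBBAAAABABBAAABB  (n_A = 8, n_B = 8)
Step 2: Count runs R = 7.
Step 3: Under H0 (random ordering), E[R] = 2*n_A*n_B/(n_A+n_B) + 1 = 2*8*8/16 + 1 = 9.0000.
        Var[R] = 2*n_A*n_B*(2*n_A*n_B - n_A - n_B) / ((n_A+n_B)^2 * (n_A+n_B-1)) = 14336/3840 = 3.7333.
        SD[R] = 1.9322.
Step 4: Continuity-corrected z = (R + 0.5 - E[R]) / SD[R] = (7 + 0.5 - 9.0000) / 1.9322 = -0.7763.
Step 5: Two-sided p-value via normal approximation = 2*(1 - Phi(|z|)) = 0.437558.
Step 6: alpha = 0.05. fail to reject H0.

R = 7, z = -0.7763, p = 0.437558, fail to reject H0.


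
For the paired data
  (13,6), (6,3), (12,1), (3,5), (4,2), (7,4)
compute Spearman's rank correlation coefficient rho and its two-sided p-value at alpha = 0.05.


Step 1: Rank x and y separately (midranks; no ties here).
rank(x): 13->6, 6->3, 12->5, 3->1, 4->2, 7->4
rank(y): 6->6, 3->3, 1->1, 5->5, 2->2, 4->4
Step 2: d_i = R_x(i) - R_y(i); compute d_i^2.
  (6-6)^2=0, (3-3)^2=0, (5-1)^2=16, (1-5)^2=16, (2-2)^2=0, (4-4)^2=0
sum(d^2) = 32.
Step 3: rho = 1 - 6*32 / (6*(6^2 - 1)) = 1 - 192/210 = 0.085714.
Step 4: Under H0, t = rho * sqrt((n-2)/(1-rho^2)) = 0.1721 ~ t(4).
Step 5: Two-sided p-value from the t-distribution with 4 df = 0.871743.
Step 6: alpha = 0.05. fail to reject H0.

rho = 0.0857, p = 0.871743, fail to reject H0 at alpha = 0.05.


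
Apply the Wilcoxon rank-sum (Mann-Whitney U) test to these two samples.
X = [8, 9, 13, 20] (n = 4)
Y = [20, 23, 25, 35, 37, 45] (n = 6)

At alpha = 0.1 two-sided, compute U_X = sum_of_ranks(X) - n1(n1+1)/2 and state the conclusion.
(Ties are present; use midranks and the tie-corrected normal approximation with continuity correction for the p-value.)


Step 1: Combine and sort all 10 observations; assign midranks.
sorted (value, group): (8,X), (9,X), (13,X), (20,X), (20,Y), (23,Y), (25,Y), (35,Y), (37,Y), (45,Y)
ranks: 8->1, 9->2, 13->3, 20->4.5, 20->4.5, 23->6, 25->7, 35->8, 37->9, 45->10
Step 2: Rank sum for X: R1 = 1 + 2 + 3 + 4.5 = 10.5.
Step 3: U_X = R1 - n1(n1+1)/2 = 10.5 - 4*5/2 = 10.5 - 10 = 0.5.
       U_Y = n1*n2 - U_X = 24 - 0.5 = 23.5.
Step 4: Ties are present, so use the tie-corrected normal approximation (with continuity correction) for the p-value.
Step 5: p-value = 0.018655; compare to alpha = 0.1. reject H0.

U_X = 0.5, p = 0.018655, reject H0 at alpha = 0.1.


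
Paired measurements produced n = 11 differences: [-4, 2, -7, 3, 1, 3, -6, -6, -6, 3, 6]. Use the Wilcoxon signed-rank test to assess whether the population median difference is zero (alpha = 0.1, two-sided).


Step 1: Drop any zero differences (none here) and take |d_i|.
|d| = [4, 2, 7, 3, 1, 3, 6, 6, 6, 3, 6]
Step 2: Midrank |d_i| (ties get averaged ranks).
ranks: |4|->6, |2|->2, |7|->11, |3|->4, |1|->1, |3|->4, |6|->8.5, |6|->8.5, |6|->8.5, |3|->4, |6|->8.5
Step 3: Attach original signs; sum ranks with positive sign and with negative sign.
W+ = 2 + 4 + 1 + 4 + 4 + 8.5 = 23.5
W- = 6 + 11 + 8.5 + 8.5 + 8.5 = 42.5
(Check: W+ + W- = 66 should equal n(n+1)/2 = 66.)
Step 4: Test statistic W = min(W+, W-) = 23.5.
Step 5: Ties in |d|, so use the tie-corrected normal approximation.
        E[W] = n(n+1)/4 = 11*12/4 = 33.
        Tie groups: |d|=3 (t=3), |d|=6 (t=4); sum(t^3 - t) = 84.
        Var[W] = n(n+1)(2n+1)/24 - sum(t^3-t)/48 = 3036/24 - 84/48 = 124.75.
        z = (W - E[W]) / sqrt(Var[W]) = (23.5 - 33) / 11.1692 = -0.8506.
        Two-sided p = 2*Phi(z) = 0.395016.
Step 6: alpha = 0.1. fail to reject H0.

W+ = 23.5, W- = 42.5, W = min = 23.5, p = 0.395016, fail to reject H0.


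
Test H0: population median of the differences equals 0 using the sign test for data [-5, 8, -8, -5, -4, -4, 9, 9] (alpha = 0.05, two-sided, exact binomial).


Step 1: Discard zero differences. Original n = 8; n_eff = number of nonzero differences = 8.
Nonzero differences (with sign): -5, +8, -8, -5, -4, -4, +9, +9
Step 2: Count signs: positive = 3, negative = 5.
Step 3: Under H0: P(positive) = 0.5, so the number of positives S ~ Bin(8, 0.5).
Step 4: Two-sided exact p-value = sum of Bin(8,0.5) probabilities at or below the observed probability = 0.726562.
Step 5: alpha = 0.05. fail to reject H0.

n_eff = 8, pos = 3, neg = 5, p = 0.726562, fail to reject H0.


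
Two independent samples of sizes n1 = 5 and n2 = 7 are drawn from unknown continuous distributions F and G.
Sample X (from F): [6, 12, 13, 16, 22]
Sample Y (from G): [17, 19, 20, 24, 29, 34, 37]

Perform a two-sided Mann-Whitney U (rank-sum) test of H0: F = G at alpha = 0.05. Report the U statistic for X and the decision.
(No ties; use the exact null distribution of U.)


Step 1: Combine and sort all 12 observations; assign midranks.
sorted (value, group): (6,X), (12,X), (13,X), (16,X), (17,Y), (19,Y), (20,Y), (22,X), (24,Y), (29,Y), (34,Y), (37,Y)
ranks: 6->1, 12->2, 13->3, 16->4, 17->5, 19->6, 20->7, 22->8, 24->9, 29->10, 34->11, 37->12
Step 2: Rank sum for X: R1 = 1 + 2 + 3 + 4 + 8 = 18.
Step 3: U_X = R1 - n1(n1+1)/2 = 18 - 5*6/2 = 18 - 15 = 3.
       U_Y = n1*n2 - U_X = 35 - 3 = 32.
Step 4: No ties, so the exact null distribution of U (based on enumerating the C(12,5) = 792 equally likely rank assignments) gives the two-sided p-value.
Step 5: p-value = 0.017677; compare to alpha = 0.05. reject H0.

U_X = 3, p = 0.017677, reject H0 at alpha = 0.05.


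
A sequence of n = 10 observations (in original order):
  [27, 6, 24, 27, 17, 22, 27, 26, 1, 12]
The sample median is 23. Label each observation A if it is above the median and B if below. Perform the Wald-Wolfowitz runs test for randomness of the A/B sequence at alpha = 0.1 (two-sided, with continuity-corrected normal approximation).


Step 1: Compute median = 23; label A = above, B = below.
Labels in order: ABAABBAABB  (n_A = 5, n_B = 5)
Step 2: Count runs R = 6.
Step 3: Under H0 (random ordering), E[R] = 2*n_A*n_B/(n_A+n_B) + 1 = 2*5*5/10 + 1 = 6.0000.
        Var[R] = 2*n_A*n_B*(2*n_A*n_B - n_A - n_B) / ((n_A+n_B)^2 * (n_A+n_B-1)) = 2000/900 = 2.2222.
        SD[R] = 1.4907.
Step 4: R = E[R], so z = 0 with no continuity correction.
Step 5: Two-sided p-value via normal approximation = 2*(1 - Phi(|z|)) = 1.000000.
Step 6: alpha = 0.1. fail to reject H0.

R = 6, z = 0.0000, p = 1.000000, fail to reject H0.


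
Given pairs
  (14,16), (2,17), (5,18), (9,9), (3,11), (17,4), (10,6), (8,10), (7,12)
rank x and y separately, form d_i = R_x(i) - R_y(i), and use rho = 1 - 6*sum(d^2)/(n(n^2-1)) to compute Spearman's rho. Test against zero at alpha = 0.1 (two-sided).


Step 1: Rank x and y separately (midranks; no ties here).
rank(x): 14->8, 2->1, 5->3, 9->6, 3->2, 17->9, 10->7, 8->5, 7->4
rank(y): 16->7, 17->8, 18->9, 9->3, 11->5, 4->1, 6->2, 10->4, 12->6
Step 2: d_i = R_x(i) - R_y(i); compute d_i^2.
  (8-7)^2=1, (1-8)^2=49, (3-9)^2=36, (6-3)^2=9, (2-5)^2=9, (9-1)^2=64, (7-2)^2=25, (5-4)^2=1, (4-6)^2=4
sum(d^2) = 198.
Step 3: rho = 1 - 6*198 / (9*(9^2 - 1)) = 1 - 1188/720 = -0.650000.
Step 4: Under H0, t = rho * sqrt((n-2)/(1-rho^2)) = -2.2630 ~ t(7).
Step 5: Two-sided p-value from the t-distribution with 7 df = 0.058073.
Step 6: alpha = 0.1. reject H0.

rho = -0.6500, p = 0.058073, reject H0 at alpha = 0.1.


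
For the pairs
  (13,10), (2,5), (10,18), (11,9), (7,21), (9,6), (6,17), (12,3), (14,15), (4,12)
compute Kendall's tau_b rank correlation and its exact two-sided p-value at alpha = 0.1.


Step 1: Enumerate the 45 unordered pairs (i,j) with i<j and classify each by sign(x_j-x_i) * sign(y_j-y_i).
  (1,2):dx=-11,dy=-5->C; (1,3):dx=-3,dy=+8->D; (1,4):dx=-2,dy=-1->C; (1,5):dx=-6,dy=+11->D
  (1,6):dx=-4,dy=-4->C; (1,7):dx=-7,dy=+7->D; (1,8):dx=-1,dy=-7->C; (1,9):dx=+1,dy=+5->C
  (1,10):dx=-9,dy=+2->D; (2,3):dx=+8,dy=+13->C; (2,4):dx=+9,dy=+4->C; (2,5):dx=+5,dy=+16->C
  (2,6):dx=+7,dy=+1->C; (2,7):dx=+4,dy=+12->C; (2,8):dx=+10,dy=-2->D; (2,9):dx=+12,dy=+10->C
  (2,10):dx=+2,dy=+7->C; (3,4):dx=+1,dy=-9->D; (3,5):dx=-3,dy=+3->D; (3,6):dx=-1,dy=-12->C
  (3,7):dx=-4,dy=-1->C; (3,8):dx=+2,dy=-15->D; (3,9):dx=+4,dy=-3->D; (3,10):dx=-6,dy=-6->C
  (4,5):dx=-4,dy=+12->D; (4,6):dx=-2,dy=-3->C; (4,7):dx=-5,dy=+8->D; (4,8):dx=+1,dy=-6->D
  (4,9):dx=+3,dy=+6->C; (4,10):dx=-7,dy=+3->D; (5,6):dx=+2,dy=-15->D; (5,7):dx=-1,dy=-4->C
  (5,8):dx=+5,dy=-18->D; (5,9):dx=+7,dy=-6->D; (5,10):dx=-3,dy=-9->C; (6,7):dx=-3,dy=+11->D
  (6,8):dx=+3,dy=-3->D; (6,9):dx=+5,dy=+9->C; (6,10):dx=-5,dy=+6->D; (7,8):dx=+6,dy=-14->D
  (7,9):dx=+8,dy=-2->D; (7,10):dx=-2,dy=-5->C; (8,9):dx=+2,dy=+12->C; (8,10):dx=-8,dy=+9->D
  (9,10):dx=-10,dy=-3->C
Step 2: C = 23, D = 22, total pairs = 45.
Step 3: tau = (C - D)/(n(n-1)/2) = (23 - 22)/45 = 0.022222.
Step 4: Exact two-sided p-value (enumerate n! = 3628800 permutations of y under H0): p = 1.000000.
Step 5: alpha = 0.1. fail to reject H0.

tau_b = 0.0222 (C=23, D=22), p = 1.000000, fail to reject H0.


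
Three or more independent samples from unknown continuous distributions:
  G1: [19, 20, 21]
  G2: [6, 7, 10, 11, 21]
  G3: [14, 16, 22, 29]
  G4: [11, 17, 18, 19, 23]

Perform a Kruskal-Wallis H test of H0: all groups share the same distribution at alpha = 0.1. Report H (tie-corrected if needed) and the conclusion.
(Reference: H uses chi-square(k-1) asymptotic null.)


Step 1: Combine all N = 17 observations and assign midranks.
sorted (value, group, rank): (6,G2,1), (7,G2,2), (10,G2,3), (11,G2,4.5), (11,G4,4.5), (14,G3,6), (16,G3,7), (17,G4,8), (18,G4,9), (19,G1,10.5), (19,G4,10.5), (20,G1,12), (21,G1,13.5), (21,G2,13.5), (22,G3,15), (23,G4,16), (29,G3,17)
Step 2: Sum ranks within each group.
R_1 = 36 (n_1 = 3)
R_2 = 24 (n_2 = 5)
R_3 = 45 (n_3 = 4)
R_4 = 48 (n_4 = 5)
Step 3: H = 12/(N(N+1)) * sum(R_i^2/n_i) - 3(N+1)
     = 12/(17*18) * (36^2/3 + 24^2/5 + 45^2/4 + 48^2/5) - 3*18
     = 0.039216 * 1514.25 - 54
     = 5.382353.
Step 4: Ties present; correction factor C = 1 - 18/(17^3 - 17) = 0.996324. Corrected H = 5.382353 / 0.996324 = 5.402214.
Step 5: Under H0, H ~ chi^2(3); p-value = 0.144606.
Step 6: alpha = 0.1. fail to reject H0.

H = 5.4022, df = 3, p = 0.144606, fail to reject H0.


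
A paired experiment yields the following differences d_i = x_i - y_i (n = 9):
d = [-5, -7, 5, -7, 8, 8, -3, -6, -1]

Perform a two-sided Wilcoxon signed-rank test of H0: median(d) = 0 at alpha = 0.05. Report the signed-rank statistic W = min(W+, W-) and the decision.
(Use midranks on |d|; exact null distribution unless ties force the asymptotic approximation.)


Step 1: Drop any zero differences (none here) and take |d_i|.
|d| = [5, 7, 5, 7, 8, 8, 3, 6, 1]
Step 2: Midrank |d_i| (ties get averaged ranks).
ranks: |5|->3.5, |7|->6.5, |5|->3.5, |7|->6.5, |8|->8.5, |8|->8.5, |3|->2, |6|->5, |1|->1
Step 3: Attach original signs; sum ranks with positive sign and with negative sign.
W+ = 3.5 + 8.5 + 8.5 = 20.5
W- = 3.5 + 6.5 + 6.5 + 2 + 5 + 1 = 24.5
(Check: W+ + W- = 45 should equal n(n+1)/2 = 45.)
Step 4: Test statistic W = min(W+, W-) = 20.5.
Step 5: Ties in |d|, so use the tie-corrected normal approximation.
        E[W] = n(n+1)/4 = 9*10/4 = 22.5.
        Tie groups: |d|=5 (t=2), |d|=7 (t=2), |d|=8 (t=2); sum(t^3 - t) = 18.
        Var[W] = n(n+1)(2n+1)/24 - sum(t^3-t)/48 = 1710/24 - 18/48 = 70.875.
        z = (W - E[W]) / sqrt(Var[W]) = (20.5 - 22.5) / 8.4187 = -0.2376.
        Two-sided p = 2*Phi(z) = 0.812218.
Step 6: alpha = 0.05. fail to reject H0.

W+ = 20.5, W- = 24.5, W = min = 20.5, p = 0.812218, fail to reject H0.


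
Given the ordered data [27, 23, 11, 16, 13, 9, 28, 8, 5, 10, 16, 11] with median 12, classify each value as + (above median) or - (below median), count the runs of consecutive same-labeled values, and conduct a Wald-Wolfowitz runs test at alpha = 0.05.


Step 1: Compute median = 12; label A = above, B = below.
Labels in order: AABAABABBBAB  (n_A = 6, n_B = 6)
Step 2: Count runs R = 8.
Step 3: Under H0 (random ordering), E[R] = 2*n_A*n_B/(n_A+n_B) + 1 = 2*6*6/12 + 1 = 7.0000.
        Var[R] = 2*n_A*n_B*(2*n_A*n_B - n_A - n_B) / ((n_A+n_B)^2 * (n_A+n_B-1)) = 4320/1584 = 2.7273.
        SD[R] = 1.6514.
Step 4: Continuity-corrected z = (R - 0.5 - E[R]) / SD[R] = (8 - 0.5 - 7.0000) / 1.6514 = 0.3028.
Step 5: Two-sided p-value via normal approximation = 2*(1 - Phi(|z|)) = 0.762069.
Step 6: alpha = 0.05. fail to reject H0.

R = 8, z = 0.3028, p = 0.762069, fail to reject H0.


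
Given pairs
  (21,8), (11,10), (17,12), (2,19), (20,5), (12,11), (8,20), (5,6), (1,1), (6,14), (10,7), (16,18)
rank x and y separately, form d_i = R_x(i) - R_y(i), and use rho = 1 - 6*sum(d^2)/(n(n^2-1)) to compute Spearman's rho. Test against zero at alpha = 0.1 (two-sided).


Step 1: Rank x and y separately (midranks; no ties here).
rank(x): 21->12, 11->7, 17->10, 2->2, 20->11, 12->8, 8->5, 5->3, 1->1, 6->4, 10->6, 16->9
rank(y): 8->5, 10->6, 12->8, 19->11, 5->2, 11->7, 20->12, 6->3, 1->1, 14->9, 7->4, 18->10
Step 2: d_i = R_x(i) - R_y(i); compute d_i^2.
  (12-5)^2=49, (7-6)^2=1, (10-8)^2=4, (2-11)^2=81, (11-2)^2=81, (8-7)^2=1, (5-12)^2=49, (3-3)^2=0, (1-1)^2=0, (4-9)^2=25, (6-4)^2=4, (9-10)^2=1
sum(d^2) = 296.
Step 3: rho = 1 - 6*296 / (12*(12^2 - 1)) = 1 - 1776/1716 = -0.034965.
Step 4: Under H0, t = rho * sqrt((n-2)/(1-rho^2)) = -0.1106 ~ t(10).
Step 5: Two-sided p-value from the t-distribution with 10 df = 0.914093.
Step 6: alpha = 0.1. fail to reject H0.

rho = -0.0350, p = 0.914093, fail to reject H0 at alpha = 0.1.


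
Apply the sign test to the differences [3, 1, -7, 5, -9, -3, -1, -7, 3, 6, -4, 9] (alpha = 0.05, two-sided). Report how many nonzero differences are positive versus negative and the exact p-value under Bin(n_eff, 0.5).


Step 1: Discard zero differences. Original n = 12; n_eff = number of nonzero differences = 12.
Nonzero differences (with sign): +3, +1, -7, +5, -9, -3, -1, -7, +3, +6, -4, +9
Step 2: Count signs: positive = 6, negative = 6.
Step 3: Under H0: P(positive) = 0.5, so the number of positives S ~ Bin(12, 0.5).
Step 4: Two-sided exact p-value = sum of Bin(12,0.5) probabilities at or below the observed probability = 1.000000.
Step 5: alpha = 0.05. fail to reject H0.

n_eff = 12, pos = 6, neg = 6, p = 1.000000, fail to reject H0.


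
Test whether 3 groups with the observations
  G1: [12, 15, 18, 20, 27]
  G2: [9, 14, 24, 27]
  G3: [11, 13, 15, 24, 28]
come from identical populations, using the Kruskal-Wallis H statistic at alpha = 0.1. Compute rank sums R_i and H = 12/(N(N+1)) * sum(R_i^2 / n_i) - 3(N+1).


Step 1: Combine all N = 14 observations and assign midranks.
sorted (value, group, rank): (9,G2,1), (11,G3,2), (12,G1,3), (13,G3,4), (14,G2,5), (15,G1,6.5), (15,G3,6.5), (18,G1,8), (20,G1,9), (24,G2,10.5), (24,G3,10.5), (27,G1,12.5), (27,G2,12.5), (28,G3,14)
Step 2: Sum ranks within each group.
R_1 = 39 (n_1 = 5)
R_2 = 29 (n_2 = 4)
R_3 = 37 (n_3 = 5)
Step 3: H = 12/(N(N+1)) * sum(R_i^2/n_i) - 3(N+1)
     = 12/(14*15) * (39^2/5 + 29^2/4 + 37^2/5) - 3*15
     = 0.057143 * 788.25 - 45
     = 0.042857.
Step 4: Ties present; correction factor C = 1 - 18/(14^3 - 14) = 0.993407. Corrected H = 0.042857 / 0.993407 = 0.043142.
Step 5: Under H0, H ~ chi^2(2); p-value = 0.978660.
Step 6: alpha = 0.1. fail to reject H0.

H = 0.0431, df = 2, p = 0.978660, fail to reject H0.


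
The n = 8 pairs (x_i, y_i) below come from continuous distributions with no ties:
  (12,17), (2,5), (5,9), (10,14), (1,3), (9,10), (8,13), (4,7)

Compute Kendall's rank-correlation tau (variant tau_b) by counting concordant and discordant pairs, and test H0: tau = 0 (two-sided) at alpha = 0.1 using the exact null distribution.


Step 1: Enumerate the 28 unordered pairs (i,j) with i<j and classify each by sign(x_j-x_i) * sign(y_j-y_i).
  (1,2):dx=-10,dy=-12->C; (1,3):dx=-7,dy=-8->C; (1,4):dx=-2,dy=-3->C; (1,5):dx=-11,dy=-14->C
  (1,6):dx=-3,dy=-7->C; (1,7):dx=-4,dy=-4->C; (1,8):dx=-8,dy=-10->C; (2,3):dx=+3,dy=+4->C
  (2,4):dx=+8,dy=+9->C; (2,5):dx=-1,dy=-2->C; (2,6):dx=+7,dy=+5->C; (2,7):dx=+6,dy=+8->C
  (2,8):dx=+2,dy=+2->C; (3,4):dx=+5,dy=+5->C; (3,5):dx=-4,dy=-6->C; (3,6):dx=+4,dy=+1->C
  (3,7):dx=+3,dy=+4->C; (3,8):dx=-1,dy=-2->C; (4,5):dx=-9,dy=-11->C; (4,6):dx=-1,dy=-4->C
  (4,7):dx=-2,dy=-1->C; (4,8):dx=-6,dy=-7->C; (5,6):dx=+8,dy=+7->C; (5,7):dx=+7,dy=+10->C
  (5,8):dx=+3,dy=+4->C; (6,7):dx=-1,dy=+3->D; (6,8):dx=-5,dy=-3->C; (7,8):dx=-4,dy=-6->C
Step 2: C = 27, D = 1, total pairs = 28.
Step 3: tau = (C - D)/(n(n-1)/2) = (27 - 1)/28 = 0.928571.
Step 4: Exact two-sided p-value (enumerate n! = 40320 permutations of y under H0): p = 0.000397.
Step 5: alpha = 0.1. reject H0.

tau_b = 0.9286 (C=27, D=1), p = 0.000397, reject H0.


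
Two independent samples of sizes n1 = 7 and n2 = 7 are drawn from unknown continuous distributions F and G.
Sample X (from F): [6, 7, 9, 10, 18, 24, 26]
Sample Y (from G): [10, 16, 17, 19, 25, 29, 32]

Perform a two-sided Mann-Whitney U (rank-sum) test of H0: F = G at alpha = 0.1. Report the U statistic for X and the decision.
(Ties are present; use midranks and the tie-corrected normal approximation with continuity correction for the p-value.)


Step 1: Combine and sort all 14 observations; assign midranks.
sorted (value, group): (6,X), (7,X), (9,X), (10,X), (10,Y), (16,Y), (17,Y), (18,X), (19,Y), (24,X), (25,Y), (26,X), (29,Y), (32,Y)
ranks: 6->1, 7->2, 9->3, 10->4.5, 10->4.5, 16->6, 17->7, 18->8, 19->9, 24->10, 25->11, 26->12, 29->13, 32->14
Step 2: Rank sum for X: R1 = 1 + 2 + 3 + 4.5 + 8 + 10 + 12 = 40.5.
Step 3: U_X = R1 - n1(n1+1)/2 = 40.5 - 7*8/2 = 40.5 - 28 = 12.5.
       U_Y = n1*n2 - U_X = 49 - 12.5 = 36.5.
Step 4: Ties are present, so use the tie-corrected normal approximation (with continuity correction) for the p-value.
Step 5: p-value = 0.141282; compare to alpha = 0.1. fail to reject H0.

U_X = 12.5, p = 0.141282, fail to reject H0 at alpha = 0.1.


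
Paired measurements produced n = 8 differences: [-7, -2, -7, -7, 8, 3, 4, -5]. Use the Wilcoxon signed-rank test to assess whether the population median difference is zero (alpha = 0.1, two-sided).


Step 1: Drop any zero differences (none here) and take |d_i|.
|d| = [7, 2, 7, 7, 8, 3, 4, 5]
Step 2: Midrank |d_i| (ties get averaged ranks).
ranks: |7|->6, |2|->1, |7|->6, |7|->6, |8|->8, |3|->2, |4|->3, |5|->4
Step 3: Attach original signs; sum ranks with positive sign and with negative sign.
W+ = 8 + 2 + 3 = 13
W- = 6 + 1 + 6 + 6 + 4 = 23
(Check: W+ + W- = 36 should equal n(n+1)/2 = 36.)
Step 4: Test statistic W = min(W+, W-) = 13.
Step 5: Ties in |d|, so use the tie-corrected normal approximation.
        E[W] = n(n+1)/4 = 8*9/4 = 18.
        Tie groups: |d|=7 (t=3); sum(t^3 - t) = 24.
        Var[W] = n(n+1)(2n+1)/24 - sum(t^3-t)/48 = 1224/24 - 24/48 = 50.5.
        z = (W - E[W]) / sqrt(Var[W]) = (13 - 18) / 7.1063 = -0.7036.
        Two-sided p = 2*Phi(z) = 0.481683.
Step 6: alpha = 0.1. fail to reject H0.

W+ = 13, W- = 23, W = min = 13, p = 0.481683, fail to reject H0.


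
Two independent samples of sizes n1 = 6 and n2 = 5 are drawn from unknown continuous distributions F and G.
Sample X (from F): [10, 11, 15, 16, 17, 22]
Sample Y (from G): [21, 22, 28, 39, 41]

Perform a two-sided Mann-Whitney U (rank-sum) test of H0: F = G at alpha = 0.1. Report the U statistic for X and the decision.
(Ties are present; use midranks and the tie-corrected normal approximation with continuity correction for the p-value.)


Step 1: Combine and sort all 11 observations; assign midranks.
sorted (value, group): (10,X), (11,X), (15,X), (16,X), (17,X), (21,Y), (22,X), (22,Y), (28,Y), (39,Y), (41,Y)
ranks: 10->1, 11->2, 15->3, 16->4, 17->5, 21->6, 22->7.5, 22->7.5, 28->9, 39->10, 41->11
Step 2: Rank sum for X: R1 = 1 + 2 + 3 + 4 + 5 + 7.5 = 22.5.
Step 3: U_X = R1 - n1(n1+1)/2 = 22.5 - 6*7/2 = 22.5 - 21 = 1.5.
       U_Y = n1*n2 - U_X = 30 - 1.5 = 28.5.
Step 4: Ties are present, so use the tie-corrected normal approximation (with continuity correction) for the p-value.
Step 5: p-value = 0.017365; compare to alpha = 0.1. reject H0.

U_X = 1.5, p = 0.017365, reject H0 at alpha = 0.1.


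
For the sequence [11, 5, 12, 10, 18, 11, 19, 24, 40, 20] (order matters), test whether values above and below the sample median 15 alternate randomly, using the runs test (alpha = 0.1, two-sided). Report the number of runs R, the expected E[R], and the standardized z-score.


Step 1: Compute median = 15; label A = above, B = below.
Labels in order: BBBBABAAAA  (n_A = 5, n_B = 5)
Step 2: Count runs R = 4.
Step 3: Under H0 (random ordering), E[R] = 2*n_A*n_B/(n_A+n_B) + 1 = 2*5*5/10 + 1 = 6.0000.
        Var[R] = 2*n_A*n_B*(2*n_A*n_B - n_A - n_B) / ((n_A+n_B)^2 * (n_A+n_B-1)) = 2000/900 = 2.2222.
        SD[R] = 1.4907.
Step 4: Continuity-corrected z = (R + 0.5 - E[R]) / SD[R] = (4 + 0.5 - 6.0000) / 1.4907 = -1.0062.
Step 5: Two-sided p-value via normal approximation = 2*(1 - Phi(|z|)) = 0.314305.
Step 6: alpha = 0.1. fail to reject H0.

R = 4, z = -1.0062, p = 0.314305, fail to reject H0.


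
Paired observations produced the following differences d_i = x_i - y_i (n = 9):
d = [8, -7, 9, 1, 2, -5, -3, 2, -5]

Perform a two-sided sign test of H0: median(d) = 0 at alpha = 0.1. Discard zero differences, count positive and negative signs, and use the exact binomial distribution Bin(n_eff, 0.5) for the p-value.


Step 1: Discard zero differences. Original n = 9; n_eff = number of nonzero differences = 9.
Nonzero differences (with sign): +8, -7, +9, +1, +2, -5, -3, +2, -5
Step 2: Count signs: positive = 5, negative = 4.
Step 3: Under H0: P(positive) = 0.5, so the number of positives S ~ Bin(9, 0.5).
Step 4: Two-sided exact p-value = sum of Bin(9,0.5) probabilities at or below the observed probability = 1.000000.
Step 5: alpha = 0.1. fail to reject H0.

n_eff = 9, pos = 5, neg = 4, p = 1.000000, fail to reject H0.


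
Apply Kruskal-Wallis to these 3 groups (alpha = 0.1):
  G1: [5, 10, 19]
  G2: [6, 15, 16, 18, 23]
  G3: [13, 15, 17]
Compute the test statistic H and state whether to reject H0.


Step 1: Combine all N = 11 observations and assign midranks.
sorted (value, group, rank): (5,G1,1), (6,G2,2), (10,G1,3), (13,G3,4), (15,G2,5.5), (15,G3,5.5), (16,G2,7), (17,G3,8), (18,G2,9), (19,G1,10), (23,G2,11)
Step 2: Sum ranks within each group.
R_1 = 14 (n_1 = 3)
R_2 = 34.5 (n_2 = 5)
R_3 = 17.5 (n_3 = 3)
Step 3: H = 12/(N(N+1)) * sum(R_i^2/n_i) - 3(N+1)
     = 12/(11*12) * (14^2/3 + 34.5^2/5 + 17.5^2/3) - 3*12
     = 0.090909 * 405.467 - 36
     = 0.860606.
Step 4: Ties present; correction factor C = 1 - 6/(11^3 - 11) = 0.995455. Corrected H = 0.860606 / 0.995455 = 0.864536.
Step 5: Under H0, H ~ chi^2(2); p-value = 0.649035.
Step 6: alpha = 0.1. fail to reject H0.

H = 0.8645, df = 2, p = 0.649035, fail to reject H0.


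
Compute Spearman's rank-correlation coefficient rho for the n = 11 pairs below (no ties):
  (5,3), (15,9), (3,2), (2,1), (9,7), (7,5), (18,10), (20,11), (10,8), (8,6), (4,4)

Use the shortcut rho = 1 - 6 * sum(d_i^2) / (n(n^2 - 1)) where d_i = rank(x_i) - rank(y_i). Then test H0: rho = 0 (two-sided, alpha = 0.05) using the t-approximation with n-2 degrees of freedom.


Step 1: Rank x and y separately (midranks; no ties here).
rank(x): 5->4, 15->9, 3->2, 2->1, 9->7, 7->5, 18->10, 20->11, 10->8, 8->6, 4->3
rank(y): 3->3, 9->9, 2->2, 1->1, 7->7, 5->5, 10->10, 11->11, 8->8, 6->6, 4->4
Step 2: d_i = R_x(i) - R_y(i); compute d_i^2.
  (4-3)^2=1, (9-9)^2=0, (2-2)^2=0, (1-1)^2=0, (7-7)^2=0, (5-5)^2=0, (10-10)^2=0, (11-11)^2=0, (8-8)^2=0, (6-6)^2=0, (3-4)^2=1
sum(d^2) = 2.
Step 3: rho = 1 - 6*2 / (11*(11^2 - 1)) = 1 - 12/1320 = 0.990909.
Step 4: Under H0, t = rho * sqrt((n-2)/(1-rho^2)) = 22.0966 ~ t(9).
Step 5: Two-sided p-value from the t-distribution with 9 df = 0.000000.
Step 6: alpha = 0.05. reject H0.

rho = 0.9909, p = 0.000000, reject H0 at alpha = 0.05.


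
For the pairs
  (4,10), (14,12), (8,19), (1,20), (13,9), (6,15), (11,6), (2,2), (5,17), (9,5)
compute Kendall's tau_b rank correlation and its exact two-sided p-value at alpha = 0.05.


Step 1: Enumerate the 45 unordered pairs (i,j) with i<j and classify each by sign(x_j-x_i) * sign(y_j-y_i).
  (1,2):dx=+10,dy=+2->C; (1,3):dx=+4,dy=+9->C; (1,4):dx=-3,dy=+10->D; (1,5):dx=+9,dy=-1->D
  (1,6):dx=+2,dy=+5->C; (1,7):dx=+7,dy=-4->D; (1,8):dx=-2,dy=-8->C; (1,9):dx=+1,dy=+7->C
  (1,10):dx=+5,dy=-5->D; (2,3):dx=-6,dy=+7->D; (2,4):dx=-13,dy=+8->D; (2,5):dx=-1,dy=-3->C
  (2,6):dx=-8,dy=+3->D; (2,7):dx=-3,dy=-6->C; (2,8):dx=-12,dy=-10->C; (2,9):dx=-9,dy=+5->D
  (2,10):dx=-5,dy=-7->C; (3,4):dx=-7,dy=+1->D; (3,5):dx=+5,dy=-10->D; (3,6):dx=-2,dy=-4->C
  (3,7):dx=+3,dy=-13->D; (3,8):dx=-6,dy=-17->C; (3,9):dx=-3,dy=-2->C; (3,10):dx=+1,dy=-14->D
  (4,5):dx=+12,dy=-11->D; (4,6):dx=+5,dy=-5->D; (4,7):dx=+10,dy=-14->D; (4,8):dx=+1,dy=-18->D
  (4,9):dx=+4,dy=-3->D; (4,10):dx=+8,dy=-15->D; (5,6):dx=-7,dy=+6->D; (5,7):dx=-2,dy=-3->C
  (5,8):dx=-11,dy=-7->C; (5,9):dx=-8,dy=+8->D; (5,10):dx=-4,dy=-4->C; (6,7):dx=+5,dy=-9->D
  (6,8):dx=-4,dy=-13->C; (6,9):dx=-1,dy=+2->D; (6,10):dx=+3,dy=-10->D; (7,8):dx=-9,dy=-4->C
  (7,9):dx=-6,dy=+11->D; (7,10):dx=-2,dy=-1->C; (8,9):dx=+3,dy=+15->C; (8,10):dx=+7,dy=+3->C
  (9,10):dx=+4,dy=-12->D
Step 2: C = 20, D = 25, total pairs = 45.
Step 3: tau = (C - D)/(n(n-1)/2) = (20 - 25)/45 = -0.111111.
Step 4: Exact two-sided p-value (enumerate n! = 3628800 permutations of y under H0): p = 0.727490.
Step 5: alpha = 0.05. fail to reject H0.

tau_b = -0.1111 (C=20, D=25), p = 0.727490, fail to reject H0.


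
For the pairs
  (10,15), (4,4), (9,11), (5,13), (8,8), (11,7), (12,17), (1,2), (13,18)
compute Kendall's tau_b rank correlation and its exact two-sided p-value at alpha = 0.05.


Step 1: Enumerate the 36 unordered pairs (i,j) with i<j and classify each by sign(x_j-x_i) * sign(y_j-y_i).
  (1,2):dx=-6,dy=-11->C; (1,3):dx=-1,dy=-4->C; (1,4):dx=-5,dy=-2->C; (1,5):dx=-2,dy=-7->C
  (1,6):dx=+1,dy=-8->D; (1,7):dx=+2,dy=+2->C; (1,8):dx=-9,dy=-13->C; (1,9):dx=+3,dy=+3->C
  (2,3):dx=+5,dy=+7->C; (2,4):dx=+1,dy=+9->C; (2,5):dx=+4,dy=+4->C; (2,6):dx=+7,dy=+3->C
  (2,7):dx=+8,dy=+13->C; (2,8):dx=-3,dy=-2->C; (2,9):dx=+9,dy=+14->C; (3,4):dx=-4,dy=+2->D
  (3,5):dx=-1,dy=-3->C; (3,6):dx=+2,dy=-4->D; (3,7):dx=+3,dy=+6->C; (3,8):dx=-8,dy=-9->C
  (3,9):dx=+4,dy=+7->C; (4,5):dx=+3,dy=-5->D; (4,6):dx=+6,dy=-6->D; (4,7):dx=+7,dy=+4->C
  (4,8):dx=-4,dy=-11->C; (4,9):dx=+8,dy=+5->C; (5,6):dx=+3,dy=-1->D; (5,7):dx=+4,dy=+9->C
  (5,8):dx=-7,dy=-6->C; (5,9):dx=+5,dy=+10->C; (6,7):dx=+1,dy=+10->C; (6,8):dx=-10,dy=-5->C
  (6,9):dx=+2,dy=+11->C; (7,8):dx=-11,dy=-15->C; (7,9):dx=+1,dy=+1->C; (8,9):dx=+12,dy=+16->C
Step 2: C = 30, D = 6, total pairs = 36.
Step 3: tau = (C - D)/(n(n-1)/2) = (30 - 6)/36 = 0.666667.
Step 4: Exact two-sided p-value (enumerate n! = 362880 permutations of y under H0): p = 0.012665.
Step 5: alpha = 0.05. reject H0.

tau_b = 0.6667 (C=30, D=6), p = 0.012665, reject H0.


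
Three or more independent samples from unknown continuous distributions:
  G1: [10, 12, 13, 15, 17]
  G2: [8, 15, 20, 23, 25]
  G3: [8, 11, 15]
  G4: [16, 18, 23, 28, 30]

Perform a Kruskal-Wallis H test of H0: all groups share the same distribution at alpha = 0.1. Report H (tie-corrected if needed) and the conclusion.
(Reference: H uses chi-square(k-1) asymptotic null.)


Step 1: Combine all N = 18 observations and assign midranks.
sorted (value, group, rank): (8,G2,1.5), (8,G3,1.5), (10,G1,3), (11,G3,4), (12,G1,5), (13,G1,6), (15,G1,8), (15,G2,8), (15,G3,8), (16,G4,10), (17,G1,11), (18,G4,12), (20,G2,13), (23,G2,14.5), (23,G4,14.5), (25,G2,16), (28,G4,17), (30,G4,18)
Step 2: Sum ranks within each group.
R_1 = 33 (n_1 = 5)
R_2 = 53 (n_2 = 5)
R_3 = 13.5 (n_3 = 3)
R_4 = 71.5 (n_4 = 5)
Step 3: H = 12/(N(N+1)) * sum(R_i^2/n_i) - 3(N+1)
     = 12/(18*19) * (33^2/5 + 53^2/5 + 13.5^2/3 + 71.5^2/5) - 3*19
     = 0.035088 * 1862.8 - 57
     = 8.361404.
Step 4: Ties present; correction factor C = 1 - 36/(18^3 - 18) = 0.993808. Corrected H = 8.361404 / 0.993808 = 8.413499.
Step 5: Under H0, H ~ chi^2(3); p-value = 0.038196.
Step 6: alpha = 0.1. reject H0.

H = 8.4135, df = 3, p = 0.038196, reject H0.


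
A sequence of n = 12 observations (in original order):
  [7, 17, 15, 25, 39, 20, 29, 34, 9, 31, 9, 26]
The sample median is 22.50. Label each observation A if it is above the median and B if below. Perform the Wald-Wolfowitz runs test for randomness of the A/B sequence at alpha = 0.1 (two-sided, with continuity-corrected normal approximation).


Step 1: Compute median = 22.50; label A = above, B = below.
Labels in order: BBBAABAABABA  (n_A = 6, n_B = 6)
Step 2: Count runs R = 8.
Step 3: Under H0 (random ordering), E[R] = 2*n_A*n_B/(n_A+n_B) + 1 = 2*6*6/12 + 1 = 7.0000.
        Var[R] = 2*n_A*n_B*(2*n_A*n_B - n_A - n_B) / ((n_A+n_B)^2 * (n_A+n_B-1)) = 4320/1584 = 2.7273.
        SD[R] = 1.6514.
Step 4: Continuity-corrected z = (R - 0.5 - E[R]) / SD[R] = (8 - 0.5 - 7.0000) / 1.6514 = 0.3028.
Step 5: Two-sided p-value via normal approximation = 2*(1 - Phi(|z|)) = 0.762069.
Step 6: alpha = 0.1. fail to reject H0.

R = 8, z = 0.3028, p = 0.762069, fail to reject H0.


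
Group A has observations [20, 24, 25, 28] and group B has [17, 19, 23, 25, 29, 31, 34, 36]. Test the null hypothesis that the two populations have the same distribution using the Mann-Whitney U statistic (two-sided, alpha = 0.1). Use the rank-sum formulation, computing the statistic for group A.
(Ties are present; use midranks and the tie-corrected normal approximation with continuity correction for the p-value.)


Step 1: Combine and sort all 12 observations; assign midranks.
sorted (value, group): (17,Y), (19,Y), (20,X), (23,Y), (24,X), (25,X), (25,Y), (28,X), (29,Y), (31,Y), (34,Y), (36,Y)
ranks: 17->1, 19->2, 20->3, 23->4, 24->5, 25->6.5, 25->6.5, 28->8, 29->9, 31->10, 34->11, 36->12
Step 2: Rank sum for X: R1 = 3 + 5 + 6.5 + 8 = 22.5.
Step 3: U_X = R1 - n1(n1+1)/2 = 22.5 - 4*5/2 = 22.5 - 10 = 12.5.
       U_Y = n1*n2 - U_X = 32 - 12.5 = 19.5.
Step 4: Ties are present, so use the tie-corrected normal approximation (with continuity correction) for the p-value.
Step 5: p-value = 0.609759; compare to alpha = 0.1. fail to reject H0.

U_X = 12.5, p = 0.609759, fail to reject H0 at alpha = 0.1.


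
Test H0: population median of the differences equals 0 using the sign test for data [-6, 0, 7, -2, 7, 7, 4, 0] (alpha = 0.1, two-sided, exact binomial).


Step 1: Discard zero differences. Original n = 8; n_eff = number of nonzero differences = 6.
Nonzero differences (with sign): -6, +7, -2, +7, +7, +4
Step 2: Count signs: positive = 4, negative = 2.
Step 3: Under H0: P(positive) = 0.5, so the number of positives S ~ Bin(6, 0.5).
Step 4: Two-sided exact p-value = sum of Bin(6,0.5) probabilities at or below the observed probability = 0.687500.
Step 5: alpha = 0.1. fail to reject H0.

n_eff = 6, pos = 4, neg = 2, p = 0.687500, fail to reject H0.


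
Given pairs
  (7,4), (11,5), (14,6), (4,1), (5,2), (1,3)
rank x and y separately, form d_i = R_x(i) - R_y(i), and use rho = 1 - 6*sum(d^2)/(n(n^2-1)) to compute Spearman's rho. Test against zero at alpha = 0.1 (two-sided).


Step 1: Rank x and y separately (midranks; no ties here).
rank(x): 7->4, 11->5, 14->6, 4->2, 5->3, 1->1
rank(y): 4->4, 5->5, 6->6, 1->1, 2->2, 3->3
Step 2: d_i = R_x(i) - R_y(i); compute d_i^2.
  (4-4)^2=0, (5-5)^2=0, (6-6)^2=0, (2-1)^2=1, (3-2)^2=1, (1-3)^2=4
sum(d^2) = 6.
Step 3: rho = 1 - 6*6 / (6*(6^2 - 1)) = 1 - 36/210 = 0.828571.
Step 4: Under H0, t = rho * sqrt((n-2)/(1-rho^2)) = 2.9598 ~ t(4).
Step 5: Two-sided p-value from the t-distribution with 4 df = 0.041563.
Step 6: alpha = 0.1. reject H0.

rho = 0.8286, p = 0.041563, reject H0 at alpha = 0.1.


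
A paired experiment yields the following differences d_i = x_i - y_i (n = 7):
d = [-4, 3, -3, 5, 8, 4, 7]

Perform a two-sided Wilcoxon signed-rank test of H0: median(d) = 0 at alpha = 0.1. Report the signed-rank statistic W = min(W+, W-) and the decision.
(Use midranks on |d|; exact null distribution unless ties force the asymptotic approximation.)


Step 1: Drop any zero differences (none here) and take |d_i|.
|d| = [4, 3, 3, 5, 8, 4, 7]
Step 2: Midrank |d_i| (ties get averaged ranks).
ranks: |4|->3.5, |3|->1.5, |3|->1.5, |5|->5, |8|->7, |4|->3.5, |7|->6
Step 3: Attach original signs; sum ranks with positive sign and with negative sign.
W+ = 1.5 + 5 + 7 + 3.5 + 6 = 23
W- = 3.5 + 1.5 = 5
(Check: W+ + W- = 28 should equal n(n+1)/2 = 28.)
Step 4: Test statistic W = min(W+, W-) = 5.
Step 5: Ties in |d|, so use the tie-corrected normal approximation.
        E[W] = n(n+1)/4 = 7*8/4 = 14.
        Tie groups: |d|=3 (t=2), |d|=4 (t=2); sum(t^3 - t) = 12.
        Var[W] = n(n+1)(2n+1)/24 - sum(t^3-t)/48 = 840/24 - 12/48 = 34.75.
        z = (W - E[W]) / sqrt(Var[W]) = (5 - 14) / 5.8949 = -1.5267.
        Two-sided p = 2*Phi(z) = 0.126826.
Step 6: alpha = 0.1. fail to reject H0.

W+ = 23, W- = 5, W = min = 5, p = 0.126826, fail to reject H0.


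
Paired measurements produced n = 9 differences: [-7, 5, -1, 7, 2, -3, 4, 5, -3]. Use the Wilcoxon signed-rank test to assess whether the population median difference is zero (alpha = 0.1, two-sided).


Step 1: Drop any zero differences (none here) and take |d_i|.
|d| = [7, 5, 1, 7, 2, 3, 4, 5, 3]
Step 2: Midrank |d_i| (ties get averaged ranks).
ranks: |7|->8.5, |5|->6.5, |1|->1, |7|->8.5, |2|->2, |3|->3.5, |4|->5, |5|->6.5, |3|->3.5
Step 3: Attach original signs; sum ranks with positive sign and with negative sign.
W+ = 6.5 + 8.5 + 2 + 5 + 6.5 = 28.5
W- = 8.5 + 1 + 3.5 + 3.5 = 16.5
(Check: W+ + W- = 45 should equal n(n+1)/2 = 45.)
Step 4: Test statistic W = min(W+, W-) = 16.5.
Step 5: Ties in |d|, so use the tie-corrected normal approximation.
        E[W] = n(n+1)/4 = 9*10/4 = 22.5.
        Tie groups: |d|=3 (t=2), |d|=5 (t=2), |d|=7 (t=2); sum(t^3 - t) = 18.
        Var[W] = n(n+1)(2n+1)/24 - sum(t^3-t)/48 = 1710/24 - 18/48 = 70.875.
        z = (W - E[W]) / sqrt(Var[W]) = (16.5 - 22.5) / 8.4187 = -0.7127.
        Two-sided p = 2*Phi(z) = 0.476033.
Step 6: alpha = 0.1. fail to reject H0.

W+ = 28.5, W- = 16.5, W = min = 16.5, p = 0.476033, fail to reject H0.


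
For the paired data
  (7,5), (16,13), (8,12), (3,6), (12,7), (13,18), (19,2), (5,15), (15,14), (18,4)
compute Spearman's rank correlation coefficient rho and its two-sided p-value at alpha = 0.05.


Step 1: Rank x and y separately (midranks; no ties here).
rank(x): 7->3, 16->8, 8->4, 3->1, 12->5, 13->6, 19->10, 5->2, 15->7, 18->9
rank(y): 5->3, 13->7, 12->6, 6->4, 7->5, 18->10, 2->1, 15->9, 14->8, 4->2
Step 2: d_i = R_x(i) - R_y(i); compute d_i^2.
  (3-3)^2=0, (8-7)^2=1, (4-6)^2=4, (1-4)^2=9, (5-5)^2=0, (6-10)^2=16, (10-1)^2=81, (2-9)^2=49, (7-8)^2=1, (9-2)^2=49
sum(d^2) = 210.
Step 3: rho = 1 - 6*210 / (10*(10^2 - 1)) = 1 - 1260/990 = -0.272727.
Step 4: Under H0, t = rho * sqrt((n-2)/(1-rho^2)) = -0.8018 ~ t(8).
Step 5: Two-sided p-value from the t-distribution with 8 df = 0.445838.
Step 6: alpha = 0.05. fail to reject H0.

rho = -0.2727, p = 0.445838, fail to reject H0 at alpha = 0.05.
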